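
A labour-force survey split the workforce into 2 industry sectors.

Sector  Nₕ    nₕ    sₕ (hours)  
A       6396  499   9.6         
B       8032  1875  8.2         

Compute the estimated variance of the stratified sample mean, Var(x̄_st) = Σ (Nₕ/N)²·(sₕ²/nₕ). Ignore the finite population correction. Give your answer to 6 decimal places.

0.047409

N = 14428; Wₕ = Nₕ/N.
sector A: (6396/14428)²·9.6²/499 = 0.036294980
sector B: (8032/14428)²·8.2²/1875 = 0.011113774
Sum = 0.047408754 → 0.047409.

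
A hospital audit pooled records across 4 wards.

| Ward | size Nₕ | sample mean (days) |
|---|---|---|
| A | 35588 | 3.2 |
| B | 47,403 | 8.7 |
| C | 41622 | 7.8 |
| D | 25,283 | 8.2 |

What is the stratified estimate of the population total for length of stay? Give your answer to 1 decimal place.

1058259.9

A: 35588·3.2 = 113881.6
B: 47403·8.7 = 412406.1
C: 41622·7.8 = 324651.6
D: 25283·8.2 = 207320.6
τ̂ = Σ Nₕx̄ₕ = 1058259.9.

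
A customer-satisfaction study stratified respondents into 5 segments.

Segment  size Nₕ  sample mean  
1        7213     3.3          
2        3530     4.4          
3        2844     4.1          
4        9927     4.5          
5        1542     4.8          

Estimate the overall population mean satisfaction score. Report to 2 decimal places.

4.11

N = 7213 + 3530 + 2844 + 9927 + 1542 = 25056.
Weight each subgroup mean by Nₕ/N and sum.
Σ Nₕx̄ₕ = 7213·3.3 + 3530·4.4 + 2844·4.1 + 9927·4.5 + 1542·4.8 = 23802.9 + 15532 + 11660.4 + 44671.5 + 7401.6 = 103068.4.
Divide by N: 103068.4 / 25056 = 4.1135... → 4.11.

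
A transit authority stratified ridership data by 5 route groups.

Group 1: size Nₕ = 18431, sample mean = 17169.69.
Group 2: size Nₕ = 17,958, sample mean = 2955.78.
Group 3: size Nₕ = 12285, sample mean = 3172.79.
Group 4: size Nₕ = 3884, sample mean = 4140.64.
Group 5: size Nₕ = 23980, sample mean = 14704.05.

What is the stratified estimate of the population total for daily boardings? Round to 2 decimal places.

777197543.54

1: 18431·17169.69 = 316454556.39
2: 17958·2955.78 = 53079897.24
3: 12285·3172.79 = 38977725.15
4: 3884·4140.64 = 16082245.76
5: 23980·14704.05 = 352603119
τ̂ = Σ Nₕx̄ₕ = 777197543.54.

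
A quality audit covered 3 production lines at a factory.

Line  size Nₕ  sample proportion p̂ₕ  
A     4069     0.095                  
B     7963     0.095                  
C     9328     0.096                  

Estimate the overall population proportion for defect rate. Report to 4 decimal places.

0.0954

Wₕ = Nₕ/N with N = 21360: 0.1905, 0.3728, 0.4367.
p̂_st = 0.1905·0.095 + 0.3728·0.095 + 0.4367·0.096 ≈ 0.095437... → 0.0954.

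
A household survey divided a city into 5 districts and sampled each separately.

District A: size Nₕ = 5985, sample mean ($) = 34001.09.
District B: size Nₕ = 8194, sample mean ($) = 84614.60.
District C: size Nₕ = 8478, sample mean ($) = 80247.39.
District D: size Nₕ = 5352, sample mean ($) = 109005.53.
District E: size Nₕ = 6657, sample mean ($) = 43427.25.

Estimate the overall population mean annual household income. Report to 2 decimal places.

70664.59

x̄_st = (Σ Nₕx̄ₕ) / (Σ Nₕ) = (5985·34001.09 + 8194·84614.60 + 8478·80247.39 + 5352·109005.53 + 6657·43427.25) / 34666
= 2449658728.28 / 34666 = 70664.5915... → 70664.59.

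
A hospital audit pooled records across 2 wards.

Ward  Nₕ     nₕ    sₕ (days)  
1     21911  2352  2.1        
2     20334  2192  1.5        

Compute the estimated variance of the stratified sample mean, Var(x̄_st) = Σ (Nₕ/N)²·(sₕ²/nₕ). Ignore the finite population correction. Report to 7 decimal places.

0.0007422

N = 42245. Term for each stratum: Wₕ²sₕ²/nₕ.
Var(x̄_st) = 0.0005044000 + 0.0002378138 = 0.0007422137 → 0.0007422.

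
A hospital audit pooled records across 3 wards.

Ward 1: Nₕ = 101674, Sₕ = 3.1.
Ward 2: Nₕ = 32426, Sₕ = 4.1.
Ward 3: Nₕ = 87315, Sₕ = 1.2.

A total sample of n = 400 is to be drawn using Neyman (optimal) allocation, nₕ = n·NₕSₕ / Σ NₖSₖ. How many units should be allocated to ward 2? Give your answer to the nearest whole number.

96

1: NₕSₕ = 101674·3.1 = 315189.4
2: NₕSₕ = 32426·4.1 = 132946.6
3: NₕSₕ = 87315·1.2 = 104778
Σ NₕSₕ = 552914.
n_2 = 400·132946.6/552914 = 96.179... → 96.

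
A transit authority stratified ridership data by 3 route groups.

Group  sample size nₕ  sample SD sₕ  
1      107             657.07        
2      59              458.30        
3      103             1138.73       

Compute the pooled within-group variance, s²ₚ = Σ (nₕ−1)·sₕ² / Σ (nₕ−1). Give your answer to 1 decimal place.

715078.2

1: (107−1)·657.07² = 106·431740.9849 = 45764544.3994
2: (59−1)·458.30² = 58·210038.89 = 12182255.62
3: (103−1)·1138.73² = 102·1296706.0129 = 132264013.3158
Numerator = 190210813.3352; denominator = Σ(nₕ−1) = 266.
s²ₚ = 190210813.3352/266 = 715078.246... → 715078.2.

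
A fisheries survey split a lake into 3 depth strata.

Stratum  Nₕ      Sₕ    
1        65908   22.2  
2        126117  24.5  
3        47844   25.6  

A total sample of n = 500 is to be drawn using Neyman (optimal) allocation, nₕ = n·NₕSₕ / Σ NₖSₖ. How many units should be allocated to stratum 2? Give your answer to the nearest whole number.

1: NₕSₕ = 65908·22.2 = 1463157.6
2: NₕSₕ = 126117·24.5 = 3089866.5
3: NₕSₕ = 47844·25.6 = 1224806.4
Σ NₕSₕ = 5777830.5.
n_2 = 500·3089866.5/5777830.5 = 267.390... → 267.

267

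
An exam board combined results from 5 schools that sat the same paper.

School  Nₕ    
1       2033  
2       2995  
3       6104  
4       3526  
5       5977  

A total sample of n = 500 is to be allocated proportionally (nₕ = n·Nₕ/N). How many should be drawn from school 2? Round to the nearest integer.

73

N = 2033 + 2995 + 6104 + 3526 + 5977 = 20635.
n_2 = 500·2995/20635 = 72.571... → 73.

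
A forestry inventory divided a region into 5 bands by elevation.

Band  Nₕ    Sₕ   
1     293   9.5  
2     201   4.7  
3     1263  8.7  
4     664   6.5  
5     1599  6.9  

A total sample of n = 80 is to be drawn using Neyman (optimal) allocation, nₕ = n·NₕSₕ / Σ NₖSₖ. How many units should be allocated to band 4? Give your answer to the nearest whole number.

11

1: NₕSₕ = 293·9.5 = 2783.5
2: NₕSₕ = 201·4.7 = 944.7
3: NₕSₕ = 1263·8.7 = 10988.1
4: NₕSₕ = 664·6.5 = 4316
5: NₕSₕ = 1599·6.9 = 11033.1
Σ NₕSₕ = 30065.4.
n_4 = 80·4316/30065.4 = 11.484... → 11.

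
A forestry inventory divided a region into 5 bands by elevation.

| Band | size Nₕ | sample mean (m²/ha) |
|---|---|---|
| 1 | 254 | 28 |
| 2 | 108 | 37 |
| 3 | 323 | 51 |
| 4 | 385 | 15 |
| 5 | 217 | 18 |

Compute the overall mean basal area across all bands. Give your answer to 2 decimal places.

N = 1287; weights Wₕ = Nₕ/N = (0.1974, 0.0839, 0.2510, 0.2991, 0.1686).
x̄_st = Σ Wₕ·x̄ₕ = 0.1974·28 + 0.0839·37 + 0.2510·51 + 0.2991·15 + 0.1686·18 ≈ 28.9526...
→ 28.95.

28.95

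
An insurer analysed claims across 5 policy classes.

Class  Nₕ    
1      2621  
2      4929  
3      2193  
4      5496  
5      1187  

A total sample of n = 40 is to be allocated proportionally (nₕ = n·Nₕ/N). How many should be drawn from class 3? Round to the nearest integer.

5

Share of class 3 = 2193/16426 = 0.13351.
Allocate 40 × 0.13351 = 5.340... → 5.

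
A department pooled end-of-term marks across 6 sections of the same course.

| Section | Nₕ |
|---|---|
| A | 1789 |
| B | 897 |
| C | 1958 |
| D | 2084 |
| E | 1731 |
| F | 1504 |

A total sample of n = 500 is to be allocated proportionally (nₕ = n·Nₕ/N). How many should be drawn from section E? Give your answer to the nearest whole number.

87

Share of section E = 1731/9963 = 0.17374.
Allocate 500 × 0.17374 = 86.871... → 87.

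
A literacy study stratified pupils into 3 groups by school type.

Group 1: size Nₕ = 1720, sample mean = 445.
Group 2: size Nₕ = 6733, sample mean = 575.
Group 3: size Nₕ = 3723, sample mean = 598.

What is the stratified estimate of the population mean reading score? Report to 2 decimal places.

563.67

N = 1720 + 6733 + 3723 = 12176.
The stratified mean weights each stratum mean by its population share Nₕ/N.
Σ Nₕx̄ₕ = 1720·445 + 6733·575 + 3723·598 = 765400 + 3871475 + 2226354 = 6863229.
Divide by N: 6863229 / 12176 = 563.6686... → 563.67.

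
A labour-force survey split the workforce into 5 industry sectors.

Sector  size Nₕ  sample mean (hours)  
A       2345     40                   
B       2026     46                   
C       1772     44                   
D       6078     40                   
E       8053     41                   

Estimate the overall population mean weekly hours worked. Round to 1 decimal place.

41.3

N = 2345 + 2026 + 1772 + 6078 + 8053 = 20274.
Weight each subgroup mean by Nₕ/N and sum.
Σ Nₕx̄ₕ = 2345·40 + 2026·46 + 1772·44 + 6078·40 + 8053·41 = 93800 + 93196 + 77968 + 243120 + 330173 = 838257.
Divide by N: 838257 / 20274 = 41.346... → 41.3.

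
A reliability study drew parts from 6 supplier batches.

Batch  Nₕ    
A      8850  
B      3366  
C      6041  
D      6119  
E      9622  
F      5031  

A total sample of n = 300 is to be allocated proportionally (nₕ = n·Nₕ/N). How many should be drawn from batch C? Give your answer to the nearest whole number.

Share of batch C = 6041/39029 = 0.15478.
Allocate 300 × 0.15478 = 46.435... → 46.

46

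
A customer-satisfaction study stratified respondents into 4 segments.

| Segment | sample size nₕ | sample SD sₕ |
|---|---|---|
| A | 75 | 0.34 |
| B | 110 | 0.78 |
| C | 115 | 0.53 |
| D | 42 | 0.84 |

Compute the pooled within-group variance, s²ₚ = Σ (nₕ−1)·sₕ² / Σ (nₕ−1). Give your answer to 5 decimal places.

0.40184

Degrees of freedom: 74 + 109 + 114 + 41 = 338.
Σ(nₕ−1)sₕ² = 74·0.1156 + 109·0.6084 + 114·0.2809 + 41·0.7056 = 135.8222.
s²ₚ = 135.8222 / 338 = 0.4018408... → 0.40184.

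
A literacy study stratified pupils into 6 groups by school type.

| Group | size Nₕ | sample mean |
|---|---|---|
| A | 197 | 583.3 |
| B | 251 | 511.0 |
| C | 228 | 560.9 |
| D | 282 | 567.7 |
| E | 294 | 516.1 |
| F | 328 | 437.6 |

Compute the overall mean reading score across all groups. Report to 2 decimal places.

523.05

N = 197 + 251 + 228 + 282 + 294 + 328 = 1580.
The stratified mean weights each stratum mean by its population share Nₕ/N.
Σ Nₕx̄ₕ = 197·583.3 + 251·511.0 + 228·560.9 + 282·567.7 + 294·516.1 + 328·437.6 = 114910.1 + 128261 + 127885.2 + 160091.4 + 151733.4 + 143532.8 = 826413.9.
Divide by N: 826413.9 / 1580 = 523.0468... → 523.05.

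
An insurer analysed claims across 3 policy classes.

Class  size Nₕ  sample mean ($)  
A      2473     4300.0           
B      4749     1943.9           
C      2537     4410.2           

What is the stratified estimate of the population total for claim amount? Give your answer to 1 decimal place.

Population total = Σ Nₕ·x̄ₕ (each stratum's size times its mean).
2473·4300.0 + 4749·1943.9 + 2537·4410.2 = 10633900 + 9231581.1 + 11188677.4 = 31054158.5.

31054158.5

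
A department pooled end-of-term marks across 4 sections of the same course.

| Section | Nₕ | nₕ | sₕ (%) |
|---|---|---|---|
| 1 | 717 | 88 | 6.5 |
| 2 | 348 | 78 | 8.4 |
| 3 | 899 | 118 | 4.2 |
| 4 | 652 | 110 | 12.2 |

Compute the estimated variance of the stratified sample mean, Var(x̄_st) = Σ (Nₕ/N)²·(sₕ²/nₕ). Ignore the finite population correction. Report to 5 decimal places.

N = 2616. Term for each stratum: Wₕ²sₕ²/nₕ.
Var(x̄_st) = 0.03606674 + 0.01600837 + 0.01765471 + 0.08405174 = 0.15378155 → 0.15378.

0.15378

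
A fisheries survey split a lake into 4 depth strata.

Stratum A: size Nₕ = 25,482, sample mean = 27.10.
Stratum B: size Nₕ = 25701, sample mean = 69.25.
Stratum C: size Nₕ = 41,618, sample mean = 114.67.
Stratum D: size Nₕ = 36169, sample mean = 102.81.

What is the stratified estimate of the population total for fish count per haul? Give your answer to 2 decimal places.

10961227.40

A: 25482·27.10 = 690562.2
B: 25701·69.25 = 1779794.25
C: 41618·114.67 = 4772336.06
D: 36169·102.81 = 3718534.89
τ̂ = Σ Nₕx̄ₕ = 10961227.40.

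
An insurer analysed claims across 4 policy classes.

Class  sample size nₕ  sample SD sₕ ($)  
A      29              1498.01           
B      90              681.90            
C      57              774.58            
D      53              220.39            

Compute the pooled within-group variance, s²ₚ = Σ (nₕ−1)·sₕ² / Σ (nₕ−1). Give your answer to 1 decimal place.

A: (29−1)·1498.01² = 28·2244033.9601 = 62832950.8828
B: (90−1)·681.90² = 89·464987.61 = 41383897.29
C: (57−1)·774.58² = 56·599974.1764 = 33598553.8784
D: (53−1)·220.39² = 52·48571.7521 = 2525731.1092
Numerator = 140341133.1604; denominator = Σ(nₕ−1) = 225.
s²ₚ = 140341133.1604/225 = 623738.370... → 623738.4.

623738.4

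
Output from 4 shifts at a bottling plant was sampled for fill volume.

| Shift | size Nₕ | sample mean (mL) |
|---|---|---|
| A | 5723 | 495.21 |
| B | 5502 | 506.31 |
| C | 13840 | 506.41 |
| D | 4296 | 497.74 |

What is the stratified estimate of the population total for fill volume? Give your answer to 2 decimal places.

14766809.89

A: 5723·495.21 = 2834086.83
B: 5502·506.31 = 2785717.62
C: 13840·506.41 = 7008714.4
D: 4296·497.74 = 2138291.04
τ̂ = Σ Nₕx̄ₕ = 14766809.89.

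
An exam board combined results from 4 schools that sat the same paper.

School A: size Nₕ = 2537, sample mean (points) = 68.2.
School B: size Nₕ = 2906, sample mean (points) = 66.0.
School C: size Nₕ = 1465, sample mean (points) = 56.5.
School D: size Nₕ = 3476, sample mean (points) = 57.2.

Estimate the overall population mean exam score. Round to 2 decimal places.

62.25

N = 10384; weights Wₕ = Nₕ/N = (0.2443, 0.2799, 0.1411, 0.3347).
x̄_st = Σ Wₕ·x̄ₕ = 0.2443·68.2 + 0.2799·66.0 + 0.1411·56.5 + 0.3347·57.2 ≈ 62.2515...
→ 62.25.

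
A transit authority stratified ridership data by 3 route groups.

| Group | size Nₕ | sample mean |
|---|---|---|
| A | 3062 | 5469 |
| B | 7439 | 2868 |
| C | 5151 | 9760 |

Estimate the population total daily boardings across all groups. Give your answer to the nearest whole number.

Population total = Σ Nₕ·x̄ₕ (each stratum's size times its mean).
3062·5469 + 7439·2868 + 5151·9760 = 16746078 + 21335052 + 50273760 = 88354890.

88354890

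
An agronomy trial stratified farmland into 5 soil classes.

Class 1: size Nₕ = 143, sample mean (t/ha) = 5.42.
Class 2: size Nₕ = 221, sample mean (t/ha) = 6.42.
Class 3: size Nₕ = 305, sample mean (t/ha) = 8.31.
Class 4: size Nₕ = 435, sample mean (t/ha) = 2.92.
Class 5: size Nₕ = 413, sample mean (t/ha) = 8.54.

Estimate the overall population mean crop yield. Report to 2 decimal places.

6.28

x̄_st = (Σ Nₕx̄ₕ) / (Σ Nₕ) = (143·5.42 + 221·6.42 + 305·8.31 + 435·2.92 + 413·8.54) / 1517
= 9525.65 / 1517 = 6.2793... → 6.28.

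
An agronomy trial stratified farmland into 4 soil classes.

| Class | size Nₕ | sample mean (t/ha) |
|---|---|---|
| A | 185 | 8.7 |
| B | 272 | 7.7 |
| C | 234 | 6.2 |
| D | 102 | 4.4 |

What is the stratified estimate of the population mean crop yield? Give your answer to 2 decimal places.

7.07

N = 185 + 272 + 234 + 102 = 793.
Weight each subgroup mean by Nₕ/N and sum.
Σ Nₕx̄ₕ = 185·8.7 + 272·7.7 + 234·6.2 + 102·4.4 = 1609.5 + 2094.4 + 1450.8 + 448.8 = 5603.5.
Divide by N: 5603.5 / 793 = 7.0662... → 7.07.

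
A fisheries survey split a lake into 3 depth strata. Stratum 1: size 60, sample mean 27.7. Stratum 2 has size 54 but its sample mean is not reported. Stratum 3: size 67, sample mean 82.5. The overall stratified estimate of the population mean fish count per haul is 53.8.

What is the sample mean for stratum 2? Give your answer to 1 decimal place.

N = 60 + 54 + 67 = 181.
Overall total = μ·N = 53.8·181 = 9737.8.
Subtract the known strata: 60·27.7 + 67·82.5 = 7189.5.
Remaining total for stratum 2: 9737.8 − 7189.5 = 2548.3.
Divide by its size: 2548.3 / 54 = 47.191... → 47.2.

47.2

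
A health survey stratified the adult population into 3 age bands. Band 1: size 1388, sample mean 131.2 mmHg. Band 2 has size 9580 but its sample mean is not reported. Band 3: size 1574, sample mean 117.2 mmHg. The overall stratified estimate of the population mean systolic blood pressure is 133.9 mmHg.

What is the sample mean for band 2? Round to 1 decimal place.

137.0

Σ Nₕx̄ₕ = N·μ, so 9580·x̄_2 = 12542·133.9 − (1388·131.2 + 1574·117.2).
= 1679373.8 − 366578.4 = 1312795.4.
x̄_2 = 1312795.4 / 9580 = 137.035... → 137.0.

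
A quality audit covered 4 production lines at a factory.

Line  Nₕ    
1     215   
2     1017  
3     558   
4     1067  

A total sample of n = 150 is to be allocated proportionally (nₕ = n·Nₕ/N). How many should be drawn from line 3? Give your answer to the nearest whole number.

29

Share of line 3 = 558/2857 = 0.19531.
Allocate 150 × 0.19531 = 29.296... → 29.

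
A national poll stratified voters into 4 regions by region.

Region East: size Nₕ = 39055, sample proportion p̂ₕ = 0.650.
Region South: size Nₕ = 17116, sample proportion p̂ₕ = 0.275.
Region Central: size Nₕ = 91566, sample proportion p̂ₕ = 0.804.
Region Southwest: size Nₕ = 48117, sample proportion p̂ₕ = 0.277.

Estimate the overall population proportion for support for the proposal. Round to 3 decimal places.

0.598

Wₕ = Nₕ/N with N = 195854: 0.1994, 0.0874, 0.4675, 0.2457.
p̂_st = 0.1994·0.650 + 0.0874·0.275 + 0.4675·0.804 + 0.2457·0.277 ≈ 0.59759... → 0.598.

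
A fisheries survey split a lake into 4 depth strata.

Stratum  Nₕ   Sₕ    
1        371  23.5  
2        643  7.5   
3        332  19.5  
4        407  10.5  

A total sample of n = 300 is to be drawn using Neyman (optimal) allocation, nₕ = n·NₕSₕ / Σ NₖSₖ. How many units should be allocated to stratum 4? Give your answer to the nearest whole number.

53

1: NₕSₕ = 371·23.5 = 8718.5
2: NₕSₕ = 643·7.5 = 4822.5
3: NₕSₕ = 332·19.5 = 6474
4: NₕSₕ = 407·10.5 = 4273.5
Σ NₕSₕ = 24288.5.
n_4 = 300·4273.5/24288.5 = 52.784... → 53.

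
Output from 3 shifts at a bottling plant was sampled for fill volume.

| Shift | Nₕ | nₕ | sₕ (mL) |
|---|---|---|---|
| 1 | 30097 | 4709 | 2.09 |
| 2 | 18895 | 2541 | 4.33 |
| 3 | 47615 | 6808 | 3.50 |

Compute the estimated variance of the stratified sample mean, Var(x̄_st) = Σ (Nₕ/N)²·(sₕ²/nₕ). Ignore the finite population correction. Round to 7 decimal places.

N = 96607; Wₕ = Nₕ/N.
shift 1: (30097/96607)²·2.09²/4709 = 0.0000900312
shift 2: (18895/96607)²·4.33²/2541 = 0.0002822590
shift 3: (47615/96607)²·3.50²/6808 = 0.0004371062
Sum = 0.0008093963 → 0.0008094.

0.0008094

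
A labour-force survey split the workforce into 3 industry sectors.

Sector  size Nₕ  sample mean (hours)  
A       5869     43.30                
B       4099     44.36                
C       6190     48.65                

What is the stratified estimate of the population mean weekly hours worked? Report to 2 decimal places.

45.62

N = 16158; weights Wₕ = Nₕ/N = (0.3632, 0.2537, 0.3831).
x̄_st = Σ Wₕ·x̄ₕ = 0.3632·43.30 + 0.2537·44.36 + 0.3831·48.65 ≈ 45.6184...
→ 45.62.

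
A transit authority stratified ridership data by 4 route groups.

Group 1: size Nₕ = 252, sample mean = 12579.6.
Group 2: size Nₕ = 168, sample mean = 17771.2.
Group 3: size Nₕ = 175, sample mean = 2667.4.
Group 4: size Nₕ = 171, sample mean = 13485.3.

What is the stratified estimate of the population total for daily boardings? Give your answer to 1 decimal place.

8928402.1

Estimate total by summing Nₕ·x̄ₕ over strata.
252·12579.6 + 168·17771.2 + 175·2667.4 + 171·13485.3 = 3170059.2 + 2985561.6 + 466795 + 2305986.3 = 8928402.1.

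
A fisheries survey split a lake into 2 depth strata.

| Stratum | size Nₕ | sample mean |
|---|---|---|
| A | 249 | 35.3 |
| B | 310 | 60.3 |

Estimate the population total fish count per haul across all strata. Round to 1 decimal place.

A: 249·35.3 = 8789.7
B: 310·60.3 = 18693
τ̂ = Σ Nₕx̄ₕ = 27482.7.

27482.7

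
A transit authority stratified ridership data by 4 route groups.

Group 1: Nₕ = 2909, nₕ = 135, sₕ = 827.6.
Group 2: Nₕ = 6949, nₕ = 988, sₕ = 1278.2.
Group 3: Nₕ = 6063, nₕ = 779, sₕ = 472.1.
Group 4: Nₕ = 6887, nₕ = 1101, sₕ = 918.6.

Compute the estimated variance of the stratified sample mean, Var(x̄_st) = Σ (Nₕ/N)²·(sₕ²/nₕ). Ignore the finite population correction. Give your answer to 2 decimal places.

326.13

N = 22808. Term for each stratum: Wₕ²sₕ²/nₕ.
Var(x̄_st) = 82.53159 + 153.50089 + 20.21768 + 69.87975 = 326.12991 → 326.13.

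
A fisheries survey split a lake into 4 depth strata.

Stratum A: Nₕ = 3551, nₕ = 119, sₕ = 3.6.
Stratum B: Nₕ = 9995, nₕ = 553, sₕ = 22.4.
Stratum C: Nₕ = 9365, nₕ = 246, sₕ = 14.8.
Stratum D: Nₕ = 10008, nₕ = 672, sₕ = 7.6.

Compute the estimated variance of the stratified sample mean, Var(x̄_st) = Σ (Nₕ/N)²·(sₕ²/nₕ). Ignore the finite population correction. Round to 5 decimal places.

0.16492

N = 32919; Wₕ = Nₕ/N.
stratum A: (3551/32919)²·3.6²/119 = 0.00126726
stratum B: (9995/32919)²·22.4²/553 = 0.08364563
stratum C: (9365/32919)²·14.8²/246 = 0.07206271
stratum D: (10008/32919)²·7.6²/672 = 0.00794437
Sum = 0.16491997 → 0.16492.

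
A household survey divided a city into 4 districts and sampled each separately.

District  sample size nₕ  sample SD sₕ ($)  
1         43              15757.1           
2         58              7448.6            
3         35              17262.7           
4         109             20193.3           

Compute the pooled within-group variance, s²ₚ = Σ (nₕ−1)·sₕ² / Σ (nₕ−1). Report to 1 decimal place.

Degrees of freedom: 42 + 57 + 34 + 108 = 241.
Σ(nₕ−1)sₕ² = 42·248286200.41 + 57·55481641.96 + 34·298000811.29 + 108·407769364.89 = 67761593000.92.
s²ₚ = 67761593000.92 / 241 = 281168435.688... → 281168435.7.

281168435.7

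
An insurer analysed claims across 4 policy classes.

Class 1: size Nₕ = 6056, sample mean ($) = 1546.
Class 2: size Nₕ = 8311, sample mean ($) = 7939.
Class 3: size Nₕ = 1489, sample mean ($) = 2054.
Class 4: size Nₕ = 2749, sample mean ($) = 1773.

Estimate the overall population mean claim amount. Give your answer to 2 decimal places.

4476.00

x̄_st = (Σ Nₕx̄ₕ) / (Σ Nₕ) = (6056·1546 + 8311·7939 + 1489·2054 + 2749·1773) / 18605
= 83275988 / 18605 = 4476.0004... → 4476.00.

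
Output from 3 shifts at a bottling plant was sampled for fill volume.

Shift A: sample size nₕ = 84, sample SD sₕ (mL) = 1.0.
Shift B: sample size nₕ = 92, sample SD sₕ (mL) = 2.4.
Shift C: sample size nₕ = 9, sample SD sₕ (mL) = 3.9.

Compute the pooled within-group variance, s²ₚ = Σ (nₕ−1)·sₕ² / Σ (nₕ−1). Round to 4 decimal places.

4.0046

A: (84−1)·1.0² = 83·1 = 83
B: (92−1)·2.4² = 91·5.76 = 524.16
C: (9−1)·3.9² = 8·15.21 = 121.68
Numerator = 728.84; denominator = Σ(nₕ−1) = 182.
s²ₚ = 728.84/182 = 4.004615... → 4.0046.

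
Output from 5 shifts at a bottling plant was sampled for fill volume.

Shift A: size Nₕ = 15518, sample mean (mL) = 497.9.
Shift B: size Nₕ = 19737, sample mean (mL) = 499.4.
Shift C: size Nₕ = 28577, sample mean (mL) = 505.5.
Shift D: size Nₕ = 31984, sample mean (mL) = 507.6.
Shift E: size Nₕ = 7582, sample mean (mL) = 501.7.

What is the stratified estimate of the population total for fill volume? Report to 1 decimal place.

A: 15518·497.9 = 7726412.2
B: 19737·499.4 = 9856657.8
C: 28577·505.5 = 14445673.5
D: 31984·507.6 = 16235078.4
E: 7582·501.7 = 3803889.4
τ̂ = Σ Nₕx̄ₕ = 52067711.3.

52067711.3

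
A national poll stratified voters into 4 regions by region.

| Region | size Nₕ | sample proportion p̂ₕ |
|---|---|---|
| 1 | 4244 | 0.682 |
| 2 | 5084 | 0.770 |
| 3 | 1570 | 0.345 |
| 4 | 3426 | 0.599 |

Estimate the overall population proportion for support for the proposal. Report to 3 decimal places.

N = 4244 + 5084 + 1570 + 3426 = 14324.
Overall proportion = Σ (Nₕ/N)·p̂ₕ.
Σ Nₕp̂ₕ = 2894.408 + 3914.68 + 541.65 + 2052.174 = 9402.912.
9402.912 / 14324 = 0.65644... → 0.656.

0.656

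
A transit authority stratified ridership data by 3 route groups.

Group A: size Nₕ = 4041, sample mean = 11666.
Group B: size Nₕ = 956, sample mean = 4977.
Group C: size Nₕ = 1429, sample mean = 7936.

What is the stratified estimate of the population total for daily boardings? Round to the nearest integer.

63240862

A: 4041·11666 = 47142306
B: 956·4977 = 4758012
C: 1429·7936 = 11340544
τ̂ = Σ Nₕx̄ₕ = 63240862.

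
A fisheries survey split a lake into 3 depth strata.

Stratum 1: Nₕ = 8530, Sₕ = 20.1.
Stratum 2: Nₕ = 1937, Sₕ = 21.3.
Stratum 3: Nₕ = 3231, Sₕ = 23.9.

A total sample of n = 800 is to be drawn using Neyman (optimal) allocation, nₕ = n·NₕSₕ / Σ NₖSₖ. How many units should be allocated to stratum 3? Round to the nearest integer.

213

1: NₕSₕ = 8530·20.1 = 171453
2: NₕSₕ = 1937·21.3 = 41258.1
3: NₕSₕ = 3231·23.9 = 77220.9
Σ NₕSₕ = 289932.
n_3 = 800·77220.9/289932 = 213.073... → 213.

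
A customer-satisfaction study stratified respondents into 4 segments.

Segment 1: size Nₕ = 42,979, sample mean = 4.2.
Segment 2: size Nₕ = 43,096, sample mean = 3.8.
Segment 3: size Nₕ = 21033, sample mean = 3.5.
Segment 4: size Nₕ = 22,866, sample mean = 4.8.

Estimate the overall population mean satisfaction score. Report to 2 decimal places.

N = 42979 + 43096 + 21033 + 22866 = 129974.
The stratified mean weights each stratum mean by its population share Nₕ/N.
Σ Nₕx̄ₕ = 42979·4.2 + 43096·3.8 + 21033·3.5 + 22866·4.8 = 180511.8 + 163764.8 + 73615.5 + 109756.8 = 527648.9.
Divide by N: 527648.9 / 129974 = 4.0596... → 4.06.

4.06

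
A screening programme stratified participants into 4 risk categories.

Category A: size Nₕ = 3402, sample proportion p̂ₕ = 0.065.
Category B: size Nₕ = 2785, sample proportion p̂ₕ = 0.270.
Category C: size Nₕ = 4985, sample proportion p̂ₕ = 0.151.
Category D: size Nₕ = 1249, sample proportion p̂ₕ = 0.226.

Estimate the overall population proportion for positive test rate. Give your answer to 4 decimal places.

N = 3402 + 2785 + 4985 + 1249 = 12421.
Overall proportion = Σ (Nₕ/N)·p̂ₕ.
Σ Nₕp̂ₕ = 221.13 + 751.95 + 752.735 + 282.274 = 2008.089.
2008.089 / 12421 = 0.161669... → 0.1617.

0.1617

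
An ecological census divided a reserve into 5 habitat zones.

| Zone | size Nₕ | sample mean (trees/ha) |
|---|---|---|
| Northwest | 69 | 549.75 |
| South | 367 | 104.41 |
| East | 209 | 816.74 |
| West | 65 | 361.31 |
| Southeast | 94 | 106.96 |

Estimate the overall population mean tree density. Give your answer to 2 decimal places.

N = 69 + 367 + 209 + 65 + 94 = 804.
Weight each subgroup mean by Nₕ/N and sum.
Σ Nₕx̄ₕ = 69·549.75 + 367·104.41 + 209·816.74 + 65·361.31 + 94·106.96 = 37932.75 + 38318.47 + 170698.66 + 23485.15 + 10054.24 = 280489.27.
Divide by N: 280489.27 / 804 = 348.8673... → 348.87.

348.87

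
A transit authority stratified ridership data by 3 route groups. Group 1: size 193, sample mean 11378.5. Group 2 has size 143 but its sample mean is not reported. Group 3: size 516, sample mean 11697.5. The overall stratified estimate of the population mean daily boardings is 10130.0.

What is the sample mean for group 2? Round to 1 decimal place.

Σ Nₕx̄ₕ = N·μ, so 143·x̄_2 = 852·10130.0 − (193·11378.5 + 516·11697.5).
= 8630760 − 8231960.5 = 398799.5.
x̄_2 = 398799.5 / 143 = 2788.808... → 2788.8.

2788.8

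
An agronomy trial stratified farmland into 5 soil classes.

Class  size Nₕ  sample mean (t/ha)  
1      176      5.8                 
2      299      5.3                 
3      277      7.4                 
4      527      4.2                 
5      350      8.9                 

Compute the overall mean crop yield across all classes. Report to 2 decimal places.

x̄_st = (Σ Nₕx̄ₕ) / (Σ Nₕ) = (176·5.8 + 299·5.3 + 277·7.4 + 527·4.2 + 350·8.9) / 1629
= 9983.7 / 1629 = 6.1287... → 6.13.

6.13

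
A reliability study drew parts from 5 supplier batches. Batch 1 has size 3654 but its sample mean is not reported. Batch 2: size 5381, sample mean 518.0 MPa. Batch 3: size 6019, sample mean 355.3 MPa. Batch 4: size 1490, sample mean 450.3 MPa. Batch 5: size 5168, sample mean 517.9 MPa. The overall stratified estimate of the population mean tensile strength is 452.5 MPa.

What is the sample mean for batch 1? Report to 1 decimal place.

Σ Nₕx̄ₕ = N·μ, so 3654·x̄_1 = 21712·452.5 − (5381·518.0 + 6019·355.3 + 1490·450.3 + 5168·517.9).
= 9824680 − 8273362.9 = 1551317.1.
x̄_1 = 1551317.1 / 3654 = 424.553... → 424.6.

424.6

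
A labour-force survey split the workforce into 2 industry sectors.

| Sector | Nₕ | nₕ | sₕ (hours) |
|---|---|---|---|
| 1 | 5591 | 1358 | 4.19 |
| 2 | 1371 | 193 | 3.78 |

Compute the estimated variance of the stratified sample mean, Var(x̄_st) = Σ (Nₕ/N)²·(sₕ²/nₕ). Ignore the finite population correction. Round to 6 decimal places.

0.011209

N = 6962; Wₕ = Nₕ/N.
sector 1: (5591/6962)²·4.19²/1358 = 0.008337565
sector 2: (1371/6962)²·3.78²/193 = 0.002871000
Sum = 0.011208565 → 0.011209.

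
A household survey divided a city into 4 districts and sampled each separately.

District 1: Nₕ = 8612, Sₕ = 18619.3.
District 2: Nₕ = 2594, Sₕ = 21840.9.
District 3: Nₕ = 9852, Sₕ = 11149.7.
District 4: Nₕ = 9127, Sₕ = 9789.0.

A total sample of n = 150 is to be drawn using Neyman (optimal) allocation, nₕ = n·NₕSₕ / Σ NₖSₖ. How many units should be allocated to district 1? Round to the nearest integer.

1: NₕSₕ = 8612·18619.3 = 160349411.6
2: NₕSₕ = 2594·21840.9 = 56655294.6
3: NₕSₕ = 9852·11149.7 = 109846844.4
4: NₕSₕ = 9127·9789.0 = 89344203
Σ NₕSₕ = 416195753.6.
n_1 = 150·160349411.6/416195753.6 = 57.791... → 58.

58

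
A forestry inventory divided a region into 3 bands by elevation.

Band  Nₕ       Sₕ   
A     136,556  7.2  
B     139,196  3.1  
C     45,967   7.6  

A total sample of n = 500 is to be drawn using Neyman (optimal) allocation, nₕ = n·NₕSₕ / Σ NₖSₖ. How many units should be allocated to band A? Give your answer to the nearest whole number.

279

A: NₕSₕ = 136556·7.2 = 983203.2
B: NₕSₕ = 139196·3.1 = 431507.6
C: NₕSₕ = 45967·7.6 = 349349.2
Σ NₕSₕ = 1764060.
n_A = 500·983203.2/1764060 = 278.676... → 279.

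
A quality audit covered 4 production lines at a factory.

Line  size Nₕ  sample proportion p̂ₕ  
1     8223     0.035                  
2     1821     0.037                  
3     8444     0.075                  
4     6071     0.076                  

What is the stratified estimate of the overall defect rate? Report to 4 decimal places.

0.0590

N = 8223 + 1821 + 8444 + 6071 = 24559.
Overall proportion = Σ (Nₕ/N)·p̂ₕ.
Σ Nₕp̂ₕ = 287.805 + 67.377 + 633.3 + 461.396 = 1449.878.
1449.878 / 24559 = 0.059037... → 0.0590.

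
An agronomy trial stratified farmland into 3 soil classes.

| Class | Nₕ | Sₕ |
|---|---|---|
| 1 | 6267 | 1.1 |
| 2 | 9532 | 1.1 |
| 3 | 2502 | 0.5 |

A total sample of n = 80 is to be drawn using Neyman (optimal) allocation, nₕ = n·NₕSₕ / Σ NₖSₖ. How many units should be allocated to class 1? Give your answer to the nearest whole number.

30

1: NₕSₕ = 6267·1.1 = 6893.7
2: NₕSₕ = 9532·1.1 = 10485.2
3: NₕSₕ = 2502·0.5 = 1251
Σ NₕSₕ = 18629.9.
n_1 = 80·6893.7/18629.9 = 29.603... → 30.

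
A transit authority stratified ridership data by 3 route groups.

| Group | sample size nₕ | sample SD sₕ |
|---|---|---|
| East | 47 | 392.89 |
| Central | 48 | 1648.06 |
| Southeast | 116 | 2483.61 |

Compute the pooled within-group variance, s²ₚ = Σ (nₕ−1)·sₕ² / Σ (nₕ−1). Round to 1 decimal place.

4058240.9

Degrees of freedom: 46 + 47 + 115 = 208.
Σ(nₕ−1)sₕ² = 46·154362.5521 + 47·2716101.7636 + 115·6168318.6321 = 844114102.9773.
s²ₚ = 844114102.9773 / 208 = 4058240.880... → 4058240.9.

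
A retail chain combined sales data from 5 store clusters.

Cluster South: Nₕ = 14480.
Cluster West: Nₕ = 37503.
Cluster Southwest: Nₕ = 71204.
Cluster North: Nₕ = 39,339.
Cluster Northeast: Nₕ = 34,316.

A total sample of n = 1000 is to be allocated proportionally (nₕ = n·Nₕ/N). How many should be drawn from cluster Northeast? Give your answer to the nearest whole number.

174

Share of cluster Northeast = 34316/196842 = 0.17433.
Allocate 1000 × 0.17433 = 174.333... → 174.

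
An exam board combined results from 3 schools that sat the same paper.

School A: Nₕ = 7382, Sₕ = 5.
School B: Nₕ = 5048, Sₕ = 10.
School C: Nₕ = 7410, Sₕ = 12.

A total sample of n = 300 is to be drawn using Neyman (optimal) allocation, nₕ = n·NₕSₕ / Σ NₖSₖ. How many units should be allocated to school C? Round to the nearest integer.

A: NₕSₕ = 7382·5 = 36910
B: NₕSₕ = 5048·10 = 50480
C: NₕSₕ = 7410·12 = 88920
Σ NₕSₕ = 176310.
n_C = 300·88920/176310 = 151.302... → 151.

151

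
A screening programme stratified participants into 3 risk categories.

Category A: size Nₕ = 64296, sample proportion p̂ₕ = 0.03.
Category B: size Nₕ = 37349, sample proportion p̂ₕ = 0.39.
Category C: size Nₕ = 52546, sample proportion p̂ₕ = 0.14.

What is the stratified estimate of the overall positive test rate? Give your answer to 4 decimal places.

Wₕ = Nₕ/N with N = 154191: 0.4170, 0.2422, 0.3408.
p̂_st = 0.4170·0.03 + 0.2422·0.39 + 0.3408·0.14 ≈ 0.154688... → 0.1547.

0.1547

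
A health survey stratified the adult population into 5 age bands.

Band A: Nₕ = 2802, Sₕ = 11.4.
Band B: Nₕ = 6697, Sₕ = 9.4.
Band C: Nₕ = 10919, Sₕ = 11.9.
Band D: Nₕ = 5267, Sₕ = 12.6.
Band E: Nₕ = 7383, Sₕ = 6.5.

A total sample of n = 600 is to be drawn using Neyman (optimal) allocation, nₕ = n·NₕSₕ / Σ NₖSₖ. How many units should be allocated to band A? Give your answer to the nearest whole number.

57

Σ NₕSₕ = 2802·11.4 + 6697·9.4 + 10919·11.9 + 5267·12.6 + 7383·6.5 = 339184.4.
Share for A: 31942.8/339184.4 = 0.09418.
n_A = 600 × 0.09418 = 56.505... → 57.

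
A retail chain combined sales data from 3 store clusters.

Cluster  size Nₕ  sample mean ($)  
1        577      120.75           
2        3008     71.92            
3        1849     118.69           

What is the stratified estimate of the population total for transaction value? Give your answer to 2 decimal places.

Population total = Σ Nₕ·x̄ₕ (each stratum's size times its mean).
577·120.75 + 3008·71.92 + 1849·118.69 = 69672.75 + 216335.36 + 219457.81 = 505465.92.

505465.92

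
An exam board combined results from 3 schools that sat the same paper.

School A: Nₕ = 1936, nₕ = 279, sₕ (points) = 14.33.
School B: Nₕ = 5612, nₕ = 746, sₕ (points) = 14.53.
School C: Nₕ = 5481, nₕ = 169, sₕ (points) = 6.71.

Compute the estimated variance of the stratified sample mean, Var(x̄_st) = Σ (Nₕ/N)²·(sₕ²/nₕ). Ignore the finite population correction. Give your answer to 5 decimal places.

0.11590

N = 13029. Term for each stratum: Wₕ²sₕ²/nₕ.
Var(x̄_st) = 0.01625087 + 0.05250559 + 0.04714719 = 0.11590365 → 0.11590.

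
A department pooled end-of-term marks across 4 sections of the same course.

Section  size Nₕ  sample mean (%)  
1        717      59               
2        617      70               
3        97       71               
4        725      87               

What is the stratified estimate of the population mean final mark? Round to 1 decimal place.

72.1

N = 2156; weights Wₕ = Nₕ/N = (0.3326, 0.2862, 0.0450, 0.3363).
x̄_st = Σ Wₕ·x̄ₕ = 0.3326·59 + 0.2862·70 + 0.0450·71 + 0.3363·87 ≈ 72.103...
→ 72.1.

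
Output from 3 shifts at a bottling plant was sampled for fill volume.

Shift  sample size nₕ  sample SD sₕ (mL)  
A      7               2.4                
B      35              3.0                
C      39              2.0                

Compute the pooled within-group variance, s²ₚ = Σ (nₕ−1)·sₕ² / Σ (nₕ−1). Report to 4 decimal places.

A: (7−1)·2.4² = 6·5.76 = 34.56
B: (35−1)·3.0² = 34·9 = 306
C: (39−1)·2.0² = 38·4 = 152
Numerator = 492.56; denominator = Σ(nₕ−1) = 78.
s²ₚ = 492.56/78 = 6.314872... → 6.3149.

6.3149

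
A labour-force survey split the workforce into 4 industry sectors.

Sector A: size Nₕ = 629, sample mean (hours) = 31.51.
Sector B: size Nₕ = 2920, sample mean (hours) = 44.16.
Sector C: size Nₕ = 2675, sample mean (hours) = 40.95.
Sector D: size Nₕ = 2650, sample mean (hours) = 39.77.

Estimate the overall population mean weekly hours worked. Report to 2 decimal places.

40.98

N = 629 + 2920 + 2675 + 2650 = 8874.
The stratified mean weights each stratum mean by its population share Nₕ/N.
Σ Nₕx̄ₕ = 629·31.51 + 2920·44.16 + 2675·40.95 + 2650·39.77 = 19819.79 + 128947.2 + 109541.25 + 105390.5 = 363698.74.
Divide by N: 363698.74 / 8874 = 40.9848... → 40.98.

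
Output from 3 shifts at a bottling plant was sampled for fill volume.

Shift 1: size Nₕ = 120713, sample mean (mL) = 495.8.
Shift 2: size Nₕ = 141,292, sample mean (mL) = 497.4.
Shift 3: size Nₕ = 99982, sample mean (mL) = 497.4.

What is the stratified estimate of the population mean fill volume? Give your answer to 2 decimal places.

496.87

x̄_st = (Σ Nₕx̄ₕ) / (Σ Nₕ) = (120713·495.8 + 141292·497.4 + 99982·497.4) / 361987
= 179859193 / 361987 = 496.8664... → 496.87.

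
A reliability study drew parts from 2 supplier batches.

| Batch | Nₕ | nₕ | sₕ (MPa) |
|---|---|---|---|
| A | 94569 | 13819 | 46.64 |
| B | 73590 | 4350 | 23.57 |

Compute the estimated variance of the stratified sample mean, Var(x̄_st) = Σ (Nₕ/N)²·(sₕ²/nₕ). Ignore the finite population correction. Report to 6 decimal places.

N = 168159; Wₕ = Nₕ/N.
batch A: (94569/168159)²·46.64²/13819 = 0.049784922
batch B: (73590/168159)²·23.57²/4350 = 0.024458357
Sum = 0.074243279 → 0.074243.

0.074243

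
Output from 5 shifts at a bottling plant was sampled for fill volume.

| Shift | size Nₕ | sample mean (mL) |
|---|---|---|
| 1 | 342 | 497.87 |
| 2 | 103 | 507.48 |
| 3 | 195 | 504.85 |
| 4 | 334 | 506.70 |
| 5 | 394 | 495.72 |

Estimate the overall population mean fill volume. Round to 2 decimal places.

x̄_st = (Σ Nₕx̄ₕ) / (Σ Nₕ) = (342·497.87 + 103·507.48 + 195·504.85 + 334·506.70 + 394·495.72) / 1368
= 685539.21 / 1368 = 501.1252... → 501.13.

501.13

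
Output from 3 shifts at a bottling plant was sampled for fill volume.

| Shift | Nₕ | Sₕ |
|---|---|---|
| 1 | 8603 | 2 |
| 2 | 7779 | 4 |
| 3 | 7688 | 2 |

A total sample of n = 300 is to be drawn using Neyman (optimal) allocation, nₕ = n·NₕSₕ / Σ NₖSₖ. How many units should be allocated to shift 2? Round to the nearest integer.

Σ NₕSₕ = 8603·2 + 7779·4 + 7688·2 = 63698.
Share for 2: 31116/63698 = 0.48849.
n_2 = 300 × 0.48849 = 146.548... → 147.

147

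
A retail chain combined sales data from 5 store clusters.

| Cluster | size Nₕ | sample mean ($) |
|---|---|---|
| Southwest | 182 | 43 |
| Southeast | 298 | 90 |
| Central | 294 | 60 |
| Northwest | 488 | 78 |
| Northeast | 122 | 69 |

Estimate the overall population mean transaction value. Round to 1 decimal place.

N = 1384; weights Wₕ = Nₕ/N = (0.1315, 0.2153, 0.2124, 0.3526, 0.0882).
x̄_st = Σ Wₕ·x̄ₕ = 0.1315·43 + 0.2153·90 + 0.2124·60 + 0.3526·78 + 0.0882·69 ≈ 71.364...
→ 71.4.

71.4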